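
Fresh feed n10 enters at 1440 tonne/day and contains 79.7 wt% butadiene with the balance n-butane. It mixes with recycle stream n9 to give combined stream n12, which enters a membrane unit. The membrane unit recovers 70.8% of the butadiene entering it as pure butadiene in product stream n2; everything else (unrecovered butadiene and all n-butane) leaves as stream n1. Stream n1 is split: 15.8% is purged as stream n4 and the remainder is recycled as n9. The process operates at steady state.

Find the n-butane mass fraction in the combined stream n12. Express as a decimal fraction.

n-butane enters only via n10 and leaves only via the purge: 1440×0.203 = 0.158×(n-butane in n1), and the membrane unit passes all n-butane, so n-butane in n12 = n-butane in n1 = 1850.1 tonne/day.
butadiene in n12: m_A = 1440×0.797 + (1−0.158)·(1−0.708)·m_A, so m_A = 1147.7/0.7541 = 1521.8 tonne/day.
n12 = 1521.8 + 1850.1 = 3372 tonne/day.
n-butane fraction in n12 = 1850.1/3372 = 0.549.

0.549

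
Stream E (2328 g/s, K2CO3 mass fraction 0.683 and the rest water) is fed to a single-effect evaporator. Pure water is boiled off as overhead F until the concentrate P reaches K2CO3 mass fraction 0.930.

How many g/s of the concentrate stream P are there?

1710 g/s

K2CO3 is conserved: 2328×0.683 = 1590 g/s all reports to the concentrate.
Concentrate = 1590/(target fraction) = 1709.7 g/s.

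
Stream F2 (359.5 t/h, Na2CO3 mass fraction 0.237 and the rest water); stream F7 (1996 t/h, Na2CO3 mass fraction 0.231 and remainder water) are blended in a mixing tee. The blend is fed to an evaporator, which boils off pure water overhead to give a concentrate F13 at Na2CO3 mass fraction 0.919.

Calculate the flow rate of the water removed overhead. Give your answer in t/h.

Na2CO3 entering = 359.5×0.237 + 1996×0.231 = 546.28 t/h.
All Na2CO3 reports to F13, so F13 = 546.28/0.919 = 594.43 t/h.
Total feed = 2355.5 t/h; overhead = 2355.5 − 594.43 = 1761.1 t/h.

1761 t/h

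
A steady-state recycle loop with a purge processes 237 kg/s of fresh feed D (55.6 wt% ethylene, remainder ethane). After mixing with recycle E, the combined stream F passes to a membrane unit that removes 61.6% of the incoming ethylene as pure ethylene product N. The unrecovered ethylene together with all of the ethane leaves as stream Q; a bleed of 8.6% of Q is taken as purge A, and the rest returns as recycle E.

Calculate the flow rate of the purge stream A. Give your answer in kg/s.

111.9 kg/s

ethane enters only via D and leaves only via the purge: 237×0.444 = 0.086×(ethane in Q), and the membrane unit passes all ethane, so ethane in F = ethane in Q = 1223.6 kg/s.
ethylene in F: m_A = 237×0.556 + (1−0.086)·(1−0.616)·m_A, so m_A = 131.77/0.6490 = 203.03 kg/s.
Q = (1−0.616)×203.03 + 1223.6 = 1301.5 kg/s.
Purge A = 0.086×1301.5 = 111.93 kg/s.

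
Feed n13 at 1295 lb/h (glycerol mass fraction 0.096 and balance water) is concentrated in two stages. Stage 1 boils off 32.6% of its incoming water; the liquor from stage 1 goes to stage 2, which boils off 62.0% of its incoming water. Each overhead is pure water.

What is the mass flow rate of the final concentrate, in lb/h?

water in feed = 1295×0.904 = 1170.7 lb/h.
After stage 1: water left = (1−0.326)×1170.7 = 789.04; stream total = 913.36 lb/h.
After stage 2: water left = (1−0.620)×789.04 = 299.83; final concentrate = 424.15 lb/h.

424.2 lb/h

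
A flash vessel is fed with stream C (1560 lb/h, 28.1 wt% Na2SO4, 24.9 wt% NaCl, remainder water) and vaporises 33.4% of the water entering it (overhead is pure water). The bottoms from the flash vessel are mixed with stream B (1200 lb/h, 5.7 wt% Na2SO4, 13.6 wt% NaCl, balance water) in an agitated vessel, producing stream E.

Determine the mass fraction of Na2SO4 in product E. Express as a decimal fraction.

Vapour removed = 0.334×0.470×1560 = 244.89 lb/h; concentrate = 1315.1 lb/h.
Na2SO4 reaching the mixer = 438.36 (from concentrate) + 1200×0.057 = 506.76 lb/h.
Product flow = 1315.1 + 1200 = 2515.1 lb/h; Na2SO4 fraction = 0.201.

0.201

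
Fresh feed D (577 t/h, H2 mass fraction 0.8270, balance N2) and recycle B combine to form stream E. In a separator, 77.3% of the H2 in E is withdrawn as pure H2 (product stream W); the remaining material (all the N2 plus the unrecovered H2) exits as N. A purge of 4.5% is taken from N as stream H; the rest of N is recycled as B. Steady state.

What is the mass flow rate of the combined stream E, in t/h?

2828 t/h

N2 enters only via D and leaves only via the purge: 577×0.173 = 0.045×(N2 in N), and the separator passes all N2, so N2 in E = N2 in N = 2218.2 t/h.
H2 in E: m_A = 577×0.827 + (1−0.045)·(1−0.773)·m_A, so m_A = 477.18/0.7832 = 609.26 t/h.
E = 609.26 + 2218.2 = 2827.5 t/h.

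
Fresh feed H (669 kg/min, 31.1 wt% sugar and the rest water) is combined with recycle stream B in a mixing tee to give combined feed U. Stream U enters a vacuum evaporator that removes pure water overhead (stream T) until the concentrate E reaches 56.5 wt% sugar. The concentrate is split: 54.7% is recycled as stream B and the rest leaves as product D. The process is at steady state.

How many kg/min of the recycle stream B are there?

444.7 kg/min

Overall sugar balance (none leaves overhead): sugar in fresh feed = sugar in product, i.e. 669×0.311 = (1−0.547)·E·0.565.
E = 208.06/(0.565×0.453) = 812.91 kg/min.
Recycle B = 0.547×812.91 = 444.66 kg/min.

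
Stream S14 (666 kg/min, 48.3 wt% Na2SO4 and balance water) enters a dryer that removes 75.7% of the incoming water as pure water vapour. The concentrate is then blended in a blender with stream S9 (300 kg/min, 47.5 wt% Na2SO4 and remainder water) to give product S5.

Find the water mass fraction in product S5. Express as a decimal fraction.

Vapour removed = 0.757×0.517×666 = 260.65 kg/min; concentrate = 405.35 kg/min.
water reaching the mixer = 83.67 (from concentrate) + 300×0.525 = 241.17 kg/min.
Product flow = 405.35 + 300 = 705.35 kg/min; water fraction = 0.342.

0.342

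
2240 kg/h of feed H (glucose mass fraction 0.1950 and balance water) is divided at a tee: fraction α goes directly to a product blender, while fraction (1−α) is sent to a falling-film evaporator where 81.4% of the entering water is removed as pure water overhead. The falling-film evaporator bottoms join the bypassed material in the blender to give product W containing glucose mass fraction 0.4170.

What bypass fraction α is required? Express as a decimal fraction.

0.188

All 2240×0.195 = 436.8 kg/h of glucose reaches W, so W = 436.8/0.417 = 1047.5 kg/h and vapour = 1192.5 kg/h.
The evaporator receives (1−α)·2240 of feed at 0.805 water and removes 0.814 of that water:
0.814×0.805×(1−α)×2240 = 1192.5
(1−α) = 1192.5/1467.8 = 0.8124;  α = 0.1876.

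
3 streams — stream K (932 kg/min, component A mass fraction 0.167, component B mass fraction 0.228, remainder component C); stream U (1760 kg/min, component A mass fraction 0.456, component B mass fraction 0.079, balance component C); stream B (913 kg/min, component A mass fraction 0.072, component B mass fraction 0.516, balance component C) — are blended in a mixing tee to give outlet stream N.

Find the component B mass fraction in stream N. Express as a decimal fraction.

0.228

Total flow out = 932 + 1760 + 913 = 3605 kg/min.
component B in = 932×0.228 + 1760×0.079 + 913×0.516 = 822.64 kg/min.
component B mass fraction in N = 822.64/3605 = 0.228.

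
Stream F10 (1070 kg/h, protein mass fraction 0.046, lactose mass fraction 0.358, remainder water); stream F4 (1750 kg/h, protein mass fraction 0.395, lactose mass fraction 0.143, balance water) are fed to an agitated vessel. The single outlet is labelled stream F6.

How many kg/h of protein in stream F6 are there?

740.5 kg/h

protein out = protein in = 1070×0.046 + 1750×0.395 = 740.47 kg/h.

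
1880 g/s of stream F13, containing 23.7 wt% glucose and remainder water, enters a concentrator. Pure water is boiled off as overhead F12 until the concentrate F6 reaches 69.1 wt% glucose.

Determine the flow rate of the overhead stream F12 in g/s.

glucose is conserved: 1880×0.237 = 445.56 g/s all reports to the concentrate.
Concentrate = 445.56/(target fraction) = 644.8 g/s.
Overhead = 1880 − 644.8 = 1235.2 g/s.

1235 g/s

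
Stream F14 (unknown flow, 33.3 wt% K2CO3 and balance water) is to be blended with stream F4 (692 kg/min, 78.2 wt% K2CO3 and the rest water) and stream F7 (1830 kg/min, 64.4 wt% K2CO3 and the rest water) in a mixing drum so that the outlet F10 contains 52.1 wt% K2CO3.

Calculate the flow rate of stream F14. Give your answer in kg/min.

Let F14 be the unknown flow. Total out = 2522 + F14.
K2CO3 balance: 1719.7 + 0.333·F14 = 0.521·(2522 + F14)
(0.333 − 0.521)·F14 = 0.521×2522 − 1719.7 = -405.7
F14 = -405.7 / -0.188 = 2158 kg/min

2158 kg/min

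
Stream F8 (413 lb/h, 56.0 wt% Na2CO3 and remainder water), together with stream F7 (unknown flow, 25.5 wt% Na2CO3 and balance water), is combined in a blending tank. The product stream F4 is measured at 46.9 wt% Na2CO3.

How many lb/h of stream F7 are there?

175.6 lb/h

Let F7 be the unknown flow. Total out = 413 + F7.
Na2CO3 balance: 231.28 + 0.255·F7 = 0.469·(413 + F7)
(0.255 − 0.469)·F7 = 0.469×413 − 231.28 = -37.583
F7 = -37.583 / -0.214 = 175.62 lb/h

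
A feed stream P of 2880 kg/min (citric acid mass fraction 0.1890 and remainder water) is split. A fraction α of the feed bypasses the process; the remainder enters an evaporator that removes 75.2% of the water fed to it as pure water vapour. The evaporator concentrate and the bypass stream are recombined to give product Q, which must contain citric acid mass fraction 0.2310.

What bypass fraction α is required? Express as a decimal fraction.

0.702

All 2880×0.189 = 544.32 kg/min of citric acid reaches Q, so Q = 544.32/0.231 = 2356.4 kg/min and vapour = 523.64 kg/min.
The evaporator receives (1−α)·2880 of feed at 0.811 water and removes 0.752 of that water:
0.752×0.811×(1−α)×2880 = 523.64
(1−α) = 523.64/1756.4 = 0.2981;  α = 0.7019.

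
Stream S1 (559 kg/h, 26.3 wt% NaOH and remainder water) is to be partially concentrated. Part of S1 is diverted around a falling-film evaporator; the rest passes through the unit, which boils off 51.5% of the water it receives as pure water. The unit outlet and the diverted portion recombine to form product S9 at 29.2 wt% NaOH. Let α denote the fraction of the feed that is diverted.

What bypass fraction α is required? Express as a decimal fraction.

0.738

All 559×0.263 = 147.02 kg/h of NaOH reaches S9, so S9 = 147.02/0.292 = 503.48 kg/h and vapour = 55.517 kg/h.
The evaporator receives (1−α)·559 of feed at 0.737 water and removes 0.515 of that water:
0.515×0.737×(1−α)×559 = 55.517
(1−α) = 55.517/212.17 = 0.2617;  α = 0.7383.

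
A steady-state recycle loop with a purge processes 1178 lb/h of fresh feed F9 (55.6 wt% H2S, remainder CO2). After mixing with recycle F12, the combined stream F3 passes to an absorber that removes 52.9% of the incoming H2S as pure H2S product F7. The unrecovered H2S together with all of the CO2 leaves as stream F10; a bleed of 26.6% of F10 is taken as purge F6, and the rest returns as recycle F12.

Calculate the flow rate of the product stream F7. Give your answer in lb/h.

529.6 lb/h

H2S in F3: m_A = 1178×0.556 + (1−0.266)·(1−0.529)·m_A, so m_A = 654.97/0.6543 = 1001 lb/h.
Product F7 = 0.529×1001 = 529.55 lb/h.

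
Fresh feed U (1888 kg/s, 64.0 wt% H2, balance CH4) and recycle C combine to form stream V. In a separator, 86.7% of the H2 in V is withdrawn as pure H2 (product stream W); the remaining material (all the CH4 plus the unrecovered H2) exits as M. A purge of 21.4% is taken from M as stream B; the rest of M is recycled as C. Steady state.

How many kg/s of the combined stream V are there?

4525 kg/s

CH4 enters only via U and leaves only via the purge: 1888×0.360 = 0.214×(CH4 in M), and the separator passes all CH4, so CH4 in V = CH4 in M = 3176.1 kg/s.
H2 in V: m_A = 1888×0.640 + (1−0.214)·(1−0.867)·m_A, so m_A = 1208.3/0.8955 = 1349.4 kg/s.
V = 1349.4 + 3176.1 = 4525.5 kg/s.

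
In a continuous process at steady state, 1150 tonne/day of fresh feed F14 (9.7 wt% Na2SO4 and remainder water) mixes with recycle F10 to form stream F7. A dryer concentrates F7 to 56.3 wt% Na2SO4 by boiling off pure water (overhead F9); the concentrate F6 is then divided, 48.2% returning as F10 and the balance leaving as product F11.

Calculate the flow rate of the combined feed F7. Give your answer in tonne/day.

1334 tonne/day

Overall Na2SO4 balance (none leaves overhead): Na2SO4 in fresh feed = Na2SO4 in product, i.e. 1150×0.097 = (1−0.482)·F6·0.563.
F6 = 111.55/(0.563×0.518) = 382.5 tonne/day.
Recycle F10 = 0.482×382.5 = 184.36 tonne/day.
Combined feed F7 = 1150 + 184.36 = 1334.4 tonne/day.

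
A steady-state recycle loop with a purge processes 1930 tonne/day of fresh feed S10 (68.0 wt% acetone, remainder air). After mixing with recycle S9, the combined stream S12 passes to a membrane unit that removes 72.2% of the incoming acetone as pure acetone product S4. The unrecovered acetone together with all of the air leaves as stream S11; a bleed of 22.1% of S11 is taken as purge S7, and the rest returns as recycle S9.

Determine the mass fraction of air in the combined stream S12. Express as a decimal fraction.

0.6252

air enters only via S10 and leaves only via the purge: 1930×0.320 = 0.221×(air in S11), and the membrane unit passes all air, so air in S12 = air in S11 = 2794.6 tonne/day.
acetone in S12: m_A = 1930×0.680 + (1−0.221)·(1−0.722)·m_A, so m_A = 1312.4/0.7834 = 1675.2 tonne/day.
S12 = 1675.2 + 2794.6 = 4469.8 tonne/day.
air fraction in S12 = 2794.6/4469.8 = 0.6252.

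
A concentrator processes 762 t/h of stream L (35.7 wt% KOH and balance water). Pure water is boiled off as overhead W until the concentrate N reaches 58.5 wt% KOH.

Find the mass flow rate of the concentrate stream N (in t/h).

KOH is conserved: 762×0.357 = 272.03 t/h all reports to the concentrate.
Concentrate = 272.03/(target fraction) = 465.02 t/h.

465 t/h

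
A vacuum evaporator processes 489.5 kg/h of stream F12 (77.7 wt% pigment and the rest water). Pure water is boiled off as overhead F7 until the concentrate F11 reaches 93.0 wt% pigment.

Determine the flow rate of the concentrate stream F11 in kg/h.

pigment is conserved: 489.5×0.777 = 380.34 kg/h all reports to the concentrate.
Concentrate = 380.34/(target fraction) = 408.97 kg/h.

409 kg/h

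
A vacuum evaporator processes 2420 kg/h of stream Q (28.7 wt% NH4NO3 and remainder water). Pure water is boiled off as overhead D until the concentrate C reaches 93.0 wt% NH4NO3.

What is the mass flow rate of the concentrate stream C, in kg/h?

746.8 kg/h

NH4NO3 is conserved: 2420×0.287 = 694.54 kg/h all reports to the concentrate.
Concentrate = 694.54/(target fraction) = 746.82 kg/h.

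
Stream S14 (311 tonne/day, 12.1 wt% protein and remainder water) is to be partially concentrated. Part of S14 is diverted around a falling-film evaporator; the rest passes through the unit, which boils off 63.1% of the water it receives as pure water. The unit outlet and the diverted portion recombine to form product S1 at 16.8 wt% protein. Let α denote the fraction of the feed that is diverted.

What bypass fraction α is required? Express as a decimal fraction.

All 311×0.121 = 37.631 tonne/day of protein reaches S1, so S1 = 37.631/0.168 = 223.99 tonne/day and vapour = 87.006 tonne/day.
The evaporator receives (1−α)·311 of feed at 0.879 water and removes 0.631 of that water:
0.631×0.879×(1−α)×311 = 87.006
(1−α) = 87.006/172.5 = 0.5044;  α = 0.4956.

0.496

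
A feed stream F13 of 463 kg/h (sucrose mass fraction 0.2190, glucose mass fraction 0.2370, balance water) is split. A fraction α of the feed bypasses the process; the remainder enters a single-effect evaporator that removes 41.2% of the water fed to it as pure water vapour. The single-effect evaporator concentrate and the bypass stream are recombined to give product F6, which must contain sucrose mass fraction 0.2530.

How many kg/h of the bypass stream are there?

All 463×0.219 = 101.4 kg/h of sucrose reaches F6, so F6 = 101.4/0.253 = 400.78 kg/h and vapour = 62.221 kg/h.
The evaporator receives (1−α)·463 of feed at 0.544 water and removes 0.412 of that water:
0.412×0.544×(1−α)×463 = 62.221
(1−α) = 62.221/103.77 = 0.5996;  α = 0.4004.
Bypass flow = 0.4004×463 = 185.38 kg/h.

185.4 kg/h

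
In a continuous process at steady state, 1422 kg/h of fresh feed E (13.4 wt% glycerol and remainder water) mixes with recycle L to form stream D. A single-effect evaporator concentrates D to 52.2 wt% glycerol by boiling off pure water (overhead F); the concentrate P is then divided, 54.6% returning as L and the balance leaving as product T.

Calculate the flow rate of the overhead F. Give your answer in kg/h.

1057 kg/h

Overall glycerol balance (none leaves overhead): glycerol in fresh feed = glycerol in product, i.e. 1422×0.134 = (1−0.546)·P·0.522.
P = 190.55/(0.522×0.454) = 804.04 kg/h.
Recycle L = 0.546×804.04 = 439.01 kg/h.
Combined feed D = 1422 + 439.01 = 1861 kg/h.
Overhead F = D − P = 1861 − 804.04 = 1057 kg/h.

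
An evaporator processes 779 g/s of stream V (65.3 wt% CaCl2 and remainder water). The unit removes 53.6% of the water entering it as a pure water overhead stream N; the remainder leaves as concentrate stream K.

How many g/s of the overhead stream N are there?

144.9 g/s

water entering = 779×0.347 = 270.31 g/s; overhead removed = 0.536×270.31 = 144.89 g/s.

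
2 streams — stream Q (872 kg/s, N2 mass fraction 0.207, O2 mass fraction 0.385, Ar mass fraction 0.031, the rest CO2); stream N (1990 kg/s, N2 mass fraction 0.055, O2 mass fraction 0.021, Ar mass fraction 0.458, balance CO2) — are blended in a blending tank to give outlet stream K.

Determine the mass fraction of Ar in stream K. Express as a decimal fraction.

Total flow out = 872 + 1990 = 2862 kg/s.
Ar in = 872×0.031 + 1990×0.458 = 938.45 kg/s.
Ar mass fraction in K = 938.45/2862 = 0.328.

0.328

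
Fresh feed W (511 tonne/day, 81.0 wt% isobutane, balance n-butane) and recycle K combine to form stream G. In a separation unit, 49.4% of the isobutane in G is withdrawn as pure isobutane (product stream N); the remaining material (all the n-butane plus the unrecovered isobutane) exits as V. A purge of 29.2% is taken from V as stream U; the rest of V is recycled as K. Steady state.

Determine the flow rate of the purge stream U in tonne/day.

192.4 tonne/day

n-butane enters only via W and leaves only via the purge: 511×0.190 = 0.292×(n-butane in V), and the separation unit passes all n-butane, so n-butane in G = n-butane in V = 332.5 tonne/day.
isobutane in G: m_A = 511×0.810 + (1−0.292)·(1−0.494)·m_A, so m_A = 413.91/0.6418 = 644.97 tonne/day.
V = (1−0.494)×644.97 + 332.5 = 658.85 tonne/day.
Purge U = 0.292×658.85 = 192.39 tonne/day.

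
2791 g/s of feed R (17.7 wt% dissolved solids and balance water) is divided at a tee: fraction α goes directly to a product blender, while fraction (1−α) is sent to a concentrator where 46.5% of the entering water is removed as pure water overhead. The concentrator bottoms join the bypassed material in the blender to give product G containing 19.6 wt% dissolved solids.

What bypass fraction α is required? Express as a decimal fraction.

All 2791×0.177 = 494.01 g/s of dissolved solids reaches G, so G = 494.01/0.196 = 2520.4 g/s and vapour = 270.56 g/s.
The evaporator receives (1−α)·2791 of feed at 0.823 water and removes 0.465 of that water:
0.465×0.823×(1−α)×2791 = 270.56
(1−α) = 270.56/1068.1 = 0.2533;  α = 0.7467.

0.747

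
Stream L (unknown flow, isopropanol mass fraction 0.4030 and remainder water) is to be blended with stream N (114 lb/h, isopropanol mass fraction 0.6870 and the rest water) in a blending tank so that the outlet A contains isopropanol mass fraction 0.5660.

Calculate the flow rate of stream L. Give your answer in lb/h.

Let L be the unknown flow. Total out = 114 + L.
isopropanol balance: 78.318 + 0.403·L = 0.566·(114 + L)
(0.403 − 0.566)·L = 0.566×114 − 78.318 = -13.794
L = -13.794 / -0.163 = 84.626 lb/h

84.63 lb/h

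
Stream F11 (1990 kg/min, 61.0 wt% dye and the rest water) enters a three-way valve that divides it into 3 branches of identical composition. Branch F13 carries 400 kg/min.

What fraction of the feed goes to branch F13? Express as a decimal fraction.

Fraction to F13 = 400/1990 = 0.2010.

0.201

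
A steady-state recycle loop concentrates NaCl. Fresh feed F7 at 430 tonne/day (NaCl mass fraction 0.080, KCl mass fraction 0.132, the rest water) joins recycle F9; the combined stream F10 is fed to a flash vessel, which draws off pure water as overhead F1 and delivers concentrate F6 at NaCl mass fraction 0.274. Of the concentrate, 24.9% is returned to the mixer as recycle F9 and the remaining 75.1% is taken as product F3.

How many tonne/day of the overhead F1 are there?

Overall NaCl balance (none leaves overhead): NaCl in fresh feed = NaCl in product, i.e. 430×0.080 = (1−0.249)·F6·0.274.
F6 = 34.4/(0.274×0.751) = 167.17 tonne/day.
Recycle F9 = 0.249×167.17 = 41.626 tonne/day.
Combined feed F10 = 430 + 41.626 = 471.63 tonne/day.
Overhead F1 = F10 − F6 = 471.63 − 167.17 = 304.45 tonne/day.

304.5 tonne/day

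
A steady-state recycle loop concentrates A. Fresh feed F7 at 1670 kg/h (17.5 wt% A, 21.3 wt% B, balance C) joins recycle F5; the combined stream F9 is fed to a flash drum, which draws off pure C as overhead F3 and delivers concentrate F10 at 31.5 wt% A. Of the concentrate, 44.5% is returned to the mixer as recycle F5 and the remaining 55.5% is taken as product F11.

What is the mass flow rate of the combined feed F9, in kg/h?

2414 kg/h

Overall A balance (none leaves overhead): A in fresh feed = A in product, i.e. 1670×0.175 = (1−0.445)·F10·0.315.
F10 = 292.25/(0.315×0.555) = 1671.7 kg/h.
Recycle F5 = 0.445×1671.7 = 743.89 kg/h.
Combined feed F9 = 1670 + 743.89 = 2413.9 kg/h.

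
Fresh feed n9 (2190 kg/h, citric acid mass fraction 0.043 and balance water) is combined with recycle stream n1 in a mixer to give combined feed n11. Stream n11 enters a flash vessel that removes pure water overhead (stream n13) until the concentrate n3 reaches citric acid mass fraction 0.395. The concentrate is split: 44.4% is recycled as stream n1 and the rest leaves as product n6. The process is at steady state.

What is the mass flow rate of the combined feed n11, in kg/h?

Overall citric acid balance (none leaves overhead): citric acid in fresh feed = citric acid in product, i.e. 2190×0.043 = (1−0.444)·n3·0.395.
n3 = 94.17/(0.395×0.556) = 428.79 kg/h.
Recycle n1 = 0.444×428.79 = 190.38 kg/h.
Combined feed n11 = 2190 + 190.38 = 2380.4 kg/h.

2380 kg/h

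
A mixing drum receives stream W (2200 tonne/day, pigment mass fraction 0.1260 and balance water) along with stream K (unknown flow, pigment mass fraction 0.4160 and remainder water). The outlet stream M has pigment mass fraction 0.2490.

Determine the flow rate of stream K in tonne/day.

Let K be the unknown flow. Total out = 2200 + K.
pigment balance: 277.2 + 0.416·K = 0.249·(2200 + K)
(0.416 − 0.249)·K = 0.249×2200 − 277.2 = 270.6
K = 270.6 / 0.167 = 1620.4 tonne/day

1620 tonne/day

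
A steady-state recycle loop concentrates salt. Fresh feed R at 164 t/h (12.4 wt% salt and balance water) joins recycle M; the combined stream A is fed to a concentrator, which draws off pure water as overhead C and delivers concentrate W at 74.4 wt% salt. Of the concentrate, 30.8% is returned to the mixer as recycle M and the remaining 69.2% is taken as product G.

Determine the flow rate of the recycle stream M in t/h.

Overall salt balance (none leaves overhead): salt in fresh feed = salt in product, i.e. 164×0.124 = (1−0.308)·W·0.744.
W = 20.336/(0.744×0.692) = 39.499 t/h.
Recycle M = 0.308×39.499 = 12.166 t/h.

12.17 t/h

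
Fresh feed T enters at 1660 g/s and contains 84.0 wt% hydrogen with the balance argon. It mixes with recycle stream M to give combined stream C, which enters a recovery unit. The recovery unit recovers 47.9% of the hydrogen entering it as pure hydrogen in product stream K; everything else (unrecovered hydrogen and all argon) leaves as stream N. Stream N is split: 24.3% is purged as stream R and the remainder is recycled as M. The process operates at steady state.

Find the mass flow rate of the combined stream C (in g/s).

3396 g/s

argon enters only via T and leaves only via the purge: 1660×0.160 = 0.243×(argon in N), and the recovery unit passes all argon, so argon in C = argon in N = 1093 g/s.
hydrogen in C: m_A = 1660×0.840 + (1−0.243)·(1−0.479)·m_A, so m_A = 1394.4/0.6056 = 2302.5 g/s.
C = 2302.5 + 1093 = 3395.5 g/s.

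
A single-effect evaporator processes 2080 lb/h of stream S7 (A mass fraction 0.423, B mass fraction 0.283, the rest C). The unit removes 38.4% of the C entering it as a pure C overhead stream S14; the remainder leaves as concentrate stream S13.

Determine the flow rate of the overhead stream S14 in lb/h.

C entering = 2080×0.294 = 611.52 lb/h; overhead removed = 0.384×611.52 = 234.82 lb/h.

234.8 lb/h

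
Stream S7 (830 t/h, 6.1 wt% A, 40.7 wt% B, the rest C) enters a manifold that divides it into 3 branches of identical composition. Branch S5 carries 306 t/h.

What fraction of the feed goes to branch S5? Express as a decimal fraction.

Fraction to S5 = 306/830 = 0.3687.

0.369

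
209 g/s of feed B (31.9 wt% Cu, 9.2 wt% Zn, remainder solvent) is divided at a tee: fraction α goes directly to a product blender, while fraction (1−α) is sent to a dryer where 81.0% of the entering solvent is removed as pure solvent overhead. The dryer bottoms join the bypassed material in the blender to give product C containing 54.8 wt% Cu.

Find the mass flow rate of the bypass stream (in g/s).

25.94 g/s

All 209×0.319 = 66.671 g/s of Cu reaches C, so C = 66.671/0.548 = 121.66 g/s and vapour = 87.338 g/s.
The evaporator receives (1−α)·209 of feed at 0.589 solvent and removes 0.810 of that solvent:
0.810×0.589×(1−α)×209 = 87.338
(1−α) = 87.338/99.712 = 0.8759;  α = 0.1241.
Bypass flow = 0.1241×209 = 25.937 g/s.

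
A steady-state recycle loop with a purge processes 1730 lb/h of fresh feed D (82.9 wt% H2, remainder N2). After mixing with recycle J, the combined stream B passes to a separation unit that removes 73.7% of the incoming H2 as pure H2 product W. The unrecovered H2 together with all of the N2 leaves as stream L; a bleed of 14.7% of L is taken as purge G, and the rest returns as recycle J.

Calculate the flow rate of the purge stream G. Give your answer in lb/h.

367.3 lb/h

N2 enters only via D and leaves only via the purge: 1730×0.171 = 0.147×(N2 in L), and the separation unit passes all N2, so N2 in B = N2 in L = 2012.4 lb/h.
H2 in B: m_A = 1730×0.829 + (1−0.147)·(1−0.737)·m_A, so m_A = 1434.2/0.7757 = 1849 lb/h.
L = (1−0.737)×1849 + 2012.4 = 2498.7 lb/h.
Purge G = 0.147×2498.7 = 367.31 lb/h.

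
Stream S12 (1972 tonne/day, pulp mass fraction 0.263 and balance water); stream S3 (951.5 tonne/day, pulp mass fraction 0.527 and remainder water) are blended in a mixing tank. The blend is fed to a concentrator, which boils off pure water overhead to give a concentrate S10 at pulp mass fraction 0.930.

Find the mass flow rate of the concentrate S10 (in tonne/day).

pulp entering = 1972×0.263 + 951.5×0.527 = 1020.1 tonne/day.
All pulp reports to S10, so S10 = 1020.1/0.930 = 1096.9 tonne/day.

1097 tonne/day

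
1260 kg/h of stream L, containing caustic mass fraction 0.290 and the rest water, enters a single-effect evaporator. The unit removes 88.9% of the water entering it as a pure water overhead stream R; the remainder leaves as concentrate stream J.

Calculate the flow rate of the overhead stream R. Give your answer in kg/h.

water entering = 1260×0.710 = 894.6 kg/h; overhead removed = 0.889×894.6 = 795.3 kg/h.

795.3 kg/h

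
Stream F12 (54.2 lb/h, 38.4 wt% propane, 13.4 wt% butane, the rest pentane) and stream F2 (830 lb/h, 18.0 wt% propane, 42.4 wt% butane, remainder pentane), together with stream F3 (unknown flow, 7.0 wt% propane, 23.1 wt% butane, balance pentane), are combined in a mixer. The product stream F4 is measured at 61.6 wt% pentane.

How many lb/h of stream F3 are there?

2288 lb/h

Let F3 be the unknown flow. Total out = 884.2 + F3.
pentane balance: 354.8 + 0.699·F3 = 0.616·(884.2 + F3)
(0.699 − 0.616)·F3 = 0.616×884.2 − 354.8 = 189.86
F3 = 189.86 / 0.083 = 2287.5 lb/h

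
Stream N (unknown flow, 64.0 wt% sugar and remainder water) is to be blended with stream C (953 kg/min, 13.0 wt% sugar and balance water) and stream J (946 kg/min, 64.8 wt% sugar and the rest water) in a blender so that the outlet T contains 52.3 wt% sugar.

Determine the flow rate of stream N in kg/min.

Let N be the unknown flow. Total out = 1899 + N.
sugar balance: 736.9 + 0.640·N = 0.523·(1899 + N)
(0.640 − 0.523)·N = 0.523×1899 − 736.9 = 256.28
N = 256.28 / 0.117 = 2190.4 kg/min

2190 kg/min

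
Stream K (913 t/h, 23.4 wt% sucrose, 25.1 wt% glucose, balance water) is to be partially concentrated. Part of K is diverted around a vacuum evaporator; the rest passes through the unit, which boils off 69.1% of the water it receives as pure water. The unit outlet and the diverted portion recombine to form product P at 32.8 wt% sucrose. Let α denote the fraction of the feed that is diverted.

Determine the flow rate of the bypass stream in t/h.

177.7 t/h

All 913×0.234 = 213.64 t/h of sucrose reaches P, so P = 213.64/0.328 = 651.35 t/h and vapour = 261.65 t/h.
The evaporator receives (1−α)·913 of feed at 0.515 water and removes 0.691 of that water:
0.691×0.515×(1−α)×913 = 261.65
(1−α) = 261.65/324.9 = 0.8053;  α = 0.1947.
Bypass flow = 0.1947×913 = 177.74 t/h.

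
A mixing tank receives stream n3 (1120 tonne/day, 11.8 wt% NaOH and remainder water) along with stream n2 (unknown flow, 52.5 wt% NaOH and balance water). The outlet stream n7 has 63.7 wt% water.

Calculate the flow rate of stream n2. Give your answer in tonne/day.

1694 tonne/day

Let n2 be the unknown flow. Total out = 1120 + n2.
water balance: 987.84 + 0.475·n2 = 0.637·(1120 + n2)
(0.475 − 0.637)·n2 = 0.637×1120 − 987.84 = -274.4
n2 = -274.4 / -0.162 = 1693.8 tonne/day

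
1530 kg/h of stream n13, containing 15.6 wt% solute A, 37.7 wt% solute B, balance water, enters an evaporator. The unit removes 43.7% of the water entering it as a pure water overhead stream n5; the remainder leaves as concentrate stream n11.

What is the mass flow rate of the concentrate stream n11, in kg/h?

1218 kg/h

water entering = 1530×0.467 = 714.51 kg/h; overhead removed = 0.437×714.51 = 312.24 kg/h.
Concentrate = 1530 − 312.24 = 1217.8 kg/h.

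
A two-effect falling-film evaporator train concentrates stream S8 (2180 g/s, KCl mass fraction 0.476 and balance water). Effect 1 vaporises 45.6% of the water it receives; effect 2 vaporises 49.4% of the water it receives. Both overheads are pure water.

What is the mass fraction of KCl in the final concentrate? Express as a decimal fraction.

0.767

water in feed = 2180×0.524 = 1142.3 g/s.
After stage 1: water left = (1−0.456)×1142.3 = 621.42; stream total = 1659.1 g/s.
After stage 2: water left = (1−0.494)×621.42 = 314.44; final concentrate = 1352.1 g/s.
KCl fraction = 1037.7/1352.1 = 0.767.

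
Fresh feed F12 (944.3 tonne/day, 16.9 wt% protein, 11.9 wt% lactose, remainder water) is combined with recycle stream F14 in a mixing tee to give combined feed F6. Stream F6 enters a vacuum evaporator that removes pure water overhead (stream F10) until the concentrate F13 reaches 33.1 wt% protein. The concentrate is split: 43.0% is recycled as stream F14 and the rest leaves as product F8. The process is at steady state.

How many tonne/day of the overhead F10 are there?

Overall protein balance (none leaves overhead): protein in fresh feed = protein in product, i.e. 944.3×0.169 = (1−0.430)·F13·0.331.
F13 = 159.59/(0.331×0.570) = 845.85 tonne/day.
Recycle F14 = 0.430×845.85 = 363.72 tonne/day.
Combined feed F6 = 944.3 + 363.72 = 1308 tonne/day.
Overhead F10 = F6 − F13 = 1308 − 845.85 = 462.16 tonne/day.

462.2 tonne/day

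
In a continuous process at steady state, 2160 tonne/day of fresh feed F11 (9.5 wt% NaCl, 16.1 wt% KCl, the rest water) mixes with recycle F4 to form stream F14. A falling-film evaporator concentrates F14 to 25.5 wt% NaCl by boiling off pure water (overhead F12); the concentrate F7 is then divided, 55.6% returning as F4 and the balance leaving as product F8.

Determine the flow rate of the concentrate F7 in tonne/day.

1812 tonne/day

Overall NaCl balance (none leaves overhead): NaCl in fresh feed = NaCl in product, i.e. 2160×0.095 = (1−0.556)·F7·0.255.
F7 = 205.2/(0.255×0.444) = 1812.4 tonne/day.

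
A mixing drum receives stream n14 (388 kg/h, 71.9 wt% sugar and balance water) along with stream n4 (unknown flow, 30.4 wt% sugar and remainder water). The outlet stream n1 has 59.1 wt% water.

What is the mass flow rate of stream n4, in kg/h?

Let n4 be the unknown flow. Total out = 388 + n4.
water balance: 109.03 + 0.696·n4 = 0.591·(388 + n4)
(0.696 − 0.591)·n4 = 0.591×388 − 109.03 = 120.28
n4 = 120.28 / 0.105 = 1145.5 kg/h

1146 kg/h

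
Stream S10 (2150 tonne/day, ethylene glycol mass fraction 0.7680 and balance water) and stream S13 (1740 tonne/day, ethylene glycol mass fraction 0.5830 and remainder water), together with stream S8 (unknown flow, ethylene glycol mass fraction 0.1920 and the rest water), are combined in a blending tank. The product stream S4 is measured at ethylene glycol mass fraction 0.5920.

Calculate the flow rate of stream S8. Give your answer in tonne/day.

906.8 tonne/day

Let S8 be the unknown flow. Total out = 3890 + S8.
ethylene glycol balance: 2665.6 + 0.192·S8 = 0.592·(3890 + S8)
(0.192 − 0.592)·S8 = 0.592×3890 − 2665.6 = -362.74
S8 = -362.74 / -0.400 = 906.85 tonne/day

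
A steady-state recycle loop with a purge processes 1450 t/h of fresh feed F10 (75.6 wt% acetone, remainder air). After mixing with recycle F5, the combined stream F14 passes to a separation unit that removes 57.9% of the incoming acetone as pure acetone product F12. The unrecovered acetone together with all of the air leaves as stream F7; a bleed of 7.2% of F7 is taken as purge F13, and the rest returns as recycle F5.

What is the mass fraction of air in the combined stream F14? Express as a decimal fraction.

0.732

air enters only via F10 and leaves only via the purge: 1450×0.244 = 0.072×(air in F7), and the separation unit passes all air, so air in F14 = air in F7 = 4913.9 t/h.
acetone in F14: m_A = 1450×0.756 + (1−0.072)·(1−0.579)·m_A, so m_A = 1096.2/0.6093 = 1799.1 t/h.
F14 = 1799.1 + 4913.9 = 6713 t/h.
air fraction in F14 = 4913.9/6713 = 0.732.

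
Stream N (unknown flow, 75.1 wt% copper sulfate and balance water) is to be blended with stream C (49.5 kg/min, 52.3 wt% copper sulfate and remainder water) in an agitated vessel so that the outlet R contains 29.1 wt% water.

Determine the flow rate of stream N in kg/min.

Let N be the unknown flow. Total out = 49.5 + N.
water balance: 23.611 + 0.249·N = 0.291·(49.5 + N)
(0.249 − 0.291)·N = 0.291×49.5 − 23.611 = -9.207
N = -9.207 / -0.042 = 219.21 kg/min

219.2 kg/min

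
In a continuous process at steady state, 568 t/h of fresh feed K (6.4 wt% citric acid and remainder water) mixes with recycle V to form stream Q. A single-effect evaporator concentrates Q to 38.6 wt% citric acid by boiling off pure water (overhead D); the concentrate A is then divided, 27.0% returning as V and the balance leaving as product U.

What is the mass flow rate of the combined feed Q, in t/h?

602.8 t/h

Overall citric acid balance (none leaves overhead): citric acid in fresh feed = citric acid in product, i.e. 568×0.064 = (1−0.270)·A·0.386.
A = 36.352/(0.386×0.730) = 129.01 t/h.
Recycle V = 0.270×129.01 = 34.832 t/h.
Combined feed Q = 568 + 34.832 = 602.83 t/h.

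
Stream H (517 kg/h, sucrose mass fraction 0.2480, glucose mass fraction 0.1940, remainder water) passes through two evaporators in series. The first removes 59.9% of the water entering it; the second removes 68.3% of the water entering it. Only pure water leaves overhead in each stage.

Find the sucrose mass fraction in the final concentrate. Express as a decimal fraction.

0.4835

water in feed = 517×0.558 = 288.49 kg/h.
After stage 1: water left = (1−0.599)×288.49 = 115.68; stream total = 344.2 kg/h.
After stage 2: water left = (1−0.683)×115.68 = 36.671; final concentrate = 265.19 kg/h.
sucrose fraction = 128.22/265.19 = 0.4835.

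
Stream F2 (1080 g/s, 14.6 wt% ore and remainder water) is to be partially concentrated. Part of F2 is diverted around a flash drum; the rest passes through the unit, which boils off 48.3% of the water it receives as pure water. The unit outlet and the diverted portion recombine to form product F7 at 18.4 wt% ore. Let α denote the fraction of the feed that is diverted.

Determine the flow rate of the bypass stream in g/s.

All 1080×0.146 = 157.68 g/s of ore reaches F7, so F7 = 157.68/0.184 = 856.96 g/s and vapour = 223.04 g/s.
The evaporator receives (1−α)·1080 of feed at 0.854 water and removes 0.483 of that water:
0.483×0.854×(1−α)×1080 = 223.04
(1−α) = 223.04/445.48 = 0.5007;  α = 0.4993.
Bypass flow = 0.4993×1080 = 539.26 g/s.

539.3 g/s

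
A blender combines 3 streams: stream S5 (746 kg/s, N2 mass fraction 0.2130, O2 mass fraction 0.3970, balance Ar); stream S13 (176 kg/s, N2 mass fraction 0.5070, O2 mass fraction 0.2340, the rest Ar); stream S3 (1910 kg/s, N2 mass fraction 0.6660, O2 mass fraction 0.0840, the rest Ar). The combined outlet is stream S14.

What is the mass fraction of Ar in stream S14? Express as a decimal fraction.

Total flow out = 746 + 176 + 1910 = 2832 kg/s.
Ar in = 746×0.390 + 176×0.259 + 1910×0.250 = 814.02 kg/s.
Ar mass fraction in S14 = 814.02/2832 = 0.2874.

0.2874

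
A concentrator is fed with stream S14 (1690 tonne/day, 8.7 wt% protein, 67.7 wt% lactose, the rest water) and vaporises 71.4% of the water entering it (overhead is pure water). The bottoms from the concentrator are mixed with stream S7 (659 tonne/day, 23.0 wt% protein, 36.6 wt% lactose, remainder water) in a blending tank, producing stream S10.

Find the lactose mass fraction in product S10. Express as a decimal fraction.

0.671

Vapour removed = 0.714×0.236×1690 = 284.77 tonne/day; concentrate = 1405.2 tonne/day.
lactose reaching the mixer = 1144.1 (from concentrate) + 659×0.366 = 1385.3 tonne/day.
Product flow = 1405.2 + 659 = 2064.2 tonne/day; lactose fraction = 0.671.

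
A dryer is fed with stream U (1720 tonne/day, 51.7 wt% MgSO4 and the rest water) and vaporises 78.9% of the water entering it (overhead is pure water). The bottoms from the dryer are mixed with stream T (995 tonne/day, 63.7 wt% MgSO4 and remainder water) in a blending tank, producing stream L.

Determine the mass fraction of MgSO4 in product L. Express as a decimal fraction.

Vapour removed = 0.789×0.483×1720 = 655.47 tonne/day; concentrate = 1064.5 tonne/day.
MgSO4 reaching the mixer = 889.24 (from concentrate) + 995×0.637 = 1523.1 tonne/day.
Product flow = 1064.5 + 995 = 2059.5 tonne/day; MgSO4 fraction = 0.740.

0.740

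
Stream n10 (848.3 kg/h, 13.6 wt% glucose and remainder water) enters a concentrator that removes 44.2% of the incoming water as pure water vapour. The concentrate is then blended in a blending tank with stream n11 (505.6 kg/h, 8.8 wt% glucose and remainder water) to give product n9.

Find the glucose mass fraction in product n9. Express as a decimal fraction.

0.1552

Vapour removed = 0.442×0.864×848.3 = 323.96 kg/h; concentrate = 524.34 kg/h.
glucose reaching the mixer = 115.37 (from concentrate) + 505.6×0.088 = 159.86 kg/h.
Product flow = 524.34 + 505.6 = 1029.9 kg/h; glucose fraction = 0.1552.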